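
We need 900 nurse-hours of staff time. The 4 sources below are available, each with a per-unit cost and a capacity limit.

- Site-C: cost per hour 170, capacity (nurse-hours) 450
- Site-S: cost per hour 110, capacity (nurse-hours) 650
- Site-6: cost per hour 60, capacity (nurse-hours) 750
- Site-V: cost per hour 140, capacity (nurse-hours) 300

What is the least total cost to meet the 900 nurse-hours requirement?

61500

Fill from the cheapest source first.
Site-6 at 60: take all 750 nurse-hours ; 150 still needed.
Take 150 from Site-S at 110 to finish.
Site-V, Site-C: unused.
Cost = 750×60 + 150×110 = 61500.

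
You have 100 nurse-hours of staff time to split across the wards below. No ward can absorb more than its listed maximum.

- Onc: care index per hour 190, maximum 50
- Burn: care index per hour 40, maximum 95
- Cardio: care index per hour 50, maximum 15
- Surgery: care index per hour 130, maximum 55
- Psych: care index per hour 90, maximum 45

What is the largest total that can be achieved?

16000

Highest care index per hour first: Onc 190 > Surgery 130 > Psych 90 > Cardio 50 > Burn 40.
Onc takes 50 to reach its cap of 50 → 50 left.
Surgery: +50 (room for 55) → 50. Pool exhausted.
Total = 190×50 + 130×50 = 16000.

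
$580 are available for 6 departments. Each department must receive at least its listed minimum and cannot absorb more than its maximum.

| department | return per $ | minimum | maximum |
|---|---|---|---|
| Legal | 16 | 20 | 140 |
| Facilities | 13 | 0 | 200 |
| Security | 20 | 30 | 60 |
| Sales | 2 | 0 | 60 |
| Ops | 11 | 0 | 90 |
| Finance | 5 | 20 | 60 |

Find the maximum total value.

Meeting every minimum uses 20+0+30+0+0+20 = 70 $, leaving 510.
Order the departments by return per $: Security 20 > Legal 16 > Facilities 13 > Ops 11 > Finance 5 > Sales 2.
Give Security 30 more to hit its cap of 60 ; 480 left.
Legal: +120 to 140 (cap) ; 360 left.
Give Facilities 200 more to hit its cap of 200 ; 160 left.
Ops takes 90 more to reach its cap of 90 ; 70 left.
Finance takes 40 more to reach its cap of 60 ; 30 left.
Sales has room for 60 more but only 30 remain, so it gets 30.
Total = 16×140 + 13×200 + 20×60 + 2×30 + 11×90 + 5×60 = 7390.

7390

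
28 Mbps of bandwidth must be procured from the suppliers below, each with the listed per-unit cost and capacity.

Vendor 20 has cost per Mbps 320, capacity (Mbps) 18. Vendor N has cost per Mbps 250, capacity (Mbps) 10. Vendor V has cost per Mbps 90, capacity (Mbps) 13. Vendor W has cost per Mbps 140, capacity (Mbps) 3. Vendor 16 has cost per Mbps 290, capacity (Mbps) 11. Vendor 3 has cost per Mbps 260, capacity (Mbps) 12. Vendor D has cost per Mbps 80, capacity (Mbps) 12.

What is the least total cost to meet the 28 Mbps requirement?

2550

Use suppliers in increasing cost order.
Vendor D (80): use full 12 — 16 Mbps to go.
Vendor V (90): use full 13 — 3 Mbps to go.
Take 3 from Vendor W at 140 — need 0 more.
Vendor N, Vendor 3, Vendor 16, Vendor 20: unused.
Cost = 12×80 + 13×90 + 3×140 = 2550.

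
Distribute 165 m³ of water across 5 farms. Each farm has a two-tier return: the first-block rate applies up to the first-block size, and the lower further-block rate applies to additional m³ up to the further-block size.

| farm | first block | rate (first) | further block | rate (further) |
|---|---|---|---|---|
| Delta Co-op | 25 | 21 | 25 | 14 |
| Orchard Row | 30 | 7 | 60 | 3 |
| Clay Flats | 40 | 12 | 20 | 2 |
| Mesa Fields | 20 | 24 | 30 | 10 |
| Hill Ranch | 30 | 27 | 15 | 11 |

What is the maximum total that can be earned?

Order all 10 blocks by rate: Hill Ranch/tier1 27 > Mesa Fields/tier1 24 > Delta Co-op/tier1 21 > Delta Co-op/tier2 14 > Clay Flats/tier1 12 > Hill Ranch/tier2 11 > Mesa Fields/tier2 10 > Orchard Row/tier1 7 > Orchard Row/tier2 3 > Clay Flats/tier2 2.
Fill Hill Ranch tier1 block (30 at 27) ; 135 left.
Mesa Fields tier1 at 24: fill all 20 ; 115 left.
Delta Co-op/tier1 (21): +25 ; 90 left.
Delta Co-op/tier2 (14): +25 ; 65 left.
Clay Flats/tier1 (12): +40 ; 25 left.
Hill Ranch/tier2 (11): +15 ; 10 left.
Mesa Fields tier2 at 10: only 10 left, fill 10.
Total = 27×30 + 24×20 + 21×25 + 14×25 + 12×40 + 11×15 + 10×10 = 2910.

2910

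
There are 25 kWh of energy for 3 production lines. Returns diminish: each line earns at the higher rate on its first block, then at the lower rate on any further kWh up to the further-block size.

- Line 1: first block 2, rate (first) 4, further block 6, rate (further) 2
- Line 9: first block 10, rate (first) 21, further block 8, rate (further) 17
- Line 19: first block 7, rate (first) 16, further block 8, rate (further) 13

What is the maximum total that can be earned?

458

Order all 6 blocks by rate: Line 9/first 21 > Line 9/second 17 > Line 19/first 16 > Line 19/second 13 > Line 1/first 4 > Line 1/second 2.
Fill Line 9 first block (10 at 21) → 15 left.
Line 9/second (17): +8 → 7 left.
Line 19/first (16): +7 → 0 left.
Total = 21×10 + 17×8 + 16×7 = 458.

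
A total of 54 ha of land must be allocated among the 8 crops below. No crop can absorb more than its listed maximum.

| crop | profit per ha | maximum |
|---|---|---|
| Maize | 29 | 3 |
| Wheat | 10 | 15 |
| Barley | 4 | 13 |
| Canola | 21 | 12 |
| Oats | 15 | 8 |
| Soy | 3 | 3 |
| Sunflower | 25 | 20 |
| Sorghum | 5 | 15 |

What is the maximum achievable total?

1069

Highest profit per ha first: Maize 29 > Sunflower 25 > Canola 21 > Oats 15 > Wheat 10 > Sorghum 5 > Barley 4 > Soy 3.
Maize takes 3 to reach its cap of 3 — 51 left.
Give Sunflower 20 to hit its cap of 20 — 31 left.
Canola takes 12 to reach its cap of 12 — 19 left.
Oats takes 8 to reach its cap of 8 — 11 left.
Only 11 left; Wheat takes them to reach 11.
Total = 29×3 + 10×11 + 21×12 + 15×8 + 25×20 = 1069.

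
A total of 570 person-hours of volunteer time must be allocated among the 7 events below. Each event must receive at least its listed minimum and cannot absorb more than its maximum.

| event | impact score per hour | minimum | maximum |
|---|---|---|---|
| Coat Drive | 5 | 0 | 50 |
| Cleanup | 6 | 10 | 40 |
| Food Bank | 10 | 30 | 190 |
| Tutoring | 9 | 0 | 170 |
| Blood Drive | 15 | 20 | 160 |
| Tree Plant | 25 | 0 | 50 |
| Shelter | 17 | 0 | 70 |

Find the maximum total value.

7610

Meeting every minimum uses 0+10+30+0+20+0+0 = 60 person-hours, leaving 510.
Rank by impact score per hour: Tree Plant 25 > Shelter 17 > Blood Drive 15 > Food Bank 10 > Tutoring 9 > Cleanup 6 > Coat Drive 5.
Tree Plant takes 50 more to reach its cap of 50 ; 460 left.
Shelter takes 70 more to reach its cap of 70 ; 390 left.
Blood Drive: +140 to 160 (cap) ; 250 left.
Food Bank takes 160 more to reach its cap of 190 ; 90 left.
Tutoring has room for 170 more but only 90 remain, so it gets 90.
Total = 6×10 + 10×190 + 9×90 + 15×160 + 25×50 + 17×70 = 7610.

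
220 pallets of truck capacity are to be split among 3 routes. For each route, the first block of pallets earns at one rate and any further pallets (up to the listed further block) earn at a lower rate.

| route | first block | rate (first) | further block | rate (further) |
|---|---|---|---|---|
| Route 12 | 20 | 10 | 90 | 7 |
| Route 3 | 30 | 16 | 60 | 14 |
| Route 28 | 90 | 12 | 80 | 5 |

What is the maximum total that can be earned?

Rank every tier by rate: Route 3/T1 16 > Route 3/T2 14 > Route 28/T1 12 > Route 12/T1 10 > Route 12/T2 7 > Route 28/T2 5.
Fill Route 3 T1 block (30 at 16) ; 190 left.
Route 3/T2 (14): +60 ; 130 left.
Route 28/T1 (12): +90 ; 40 left.
Fill Route 12 T1 block (20 at 10) ; 20 left.
Route 12 T2 at 7: only 20 left, fill 20.
Total = 16×30 + 14×60 + 12×90 + 10×20 + 7×20 = 2740.

2740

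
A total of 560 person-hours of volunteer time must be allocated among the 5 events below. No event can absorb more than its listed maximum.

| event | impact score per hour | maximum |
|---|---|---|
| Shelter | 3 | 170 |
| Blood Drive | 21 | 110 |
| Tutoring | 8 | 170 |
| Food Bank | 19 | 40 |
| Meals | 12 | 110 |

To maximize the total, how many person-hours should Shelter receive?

130

Order the events by impact score per hour: Blood Drive 21 > Food Bank 19 > Meals 12 > Tutoring 8 > Shelter 3.
Give Blood Drive 110 to hit its cap of 110 ; 450 left.
Give Food Bank 40 to hit its cap of 40 ; 410 left.
Meals: +110 to 110 (cap) ; 300 left.
Tutoring takes 170 to reach its cap of 170 ; 130 left.
Only 130 left; Shelter takes them to reach 130.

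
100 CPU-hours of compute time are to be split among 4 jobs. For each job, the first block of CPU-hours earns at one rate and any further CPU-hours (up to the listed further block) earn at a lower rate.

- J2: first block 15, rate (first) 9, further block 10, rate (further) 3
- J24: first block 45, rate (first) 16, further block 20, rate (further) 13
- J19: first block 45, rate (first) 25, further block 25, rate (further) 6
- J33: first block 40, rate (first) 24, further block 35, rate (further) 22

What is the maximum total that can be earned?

Rank every tier by rate: J19/tier1 25 > J33/tier1 24 > J33/tier2 22 > J24/tier1 16 > J24/tier2 13 > J2/tier1 9 > J19/tier2 6 > J2/tier2 3.
J19 tier1 at 25: fill all 45 ; 55 left.
Fill J33 tier1 block (40 at 24) ; 15 left.
J33/tier2: +15 of 35 at 22; pool empty.
Total = 25×45 + 24×40 + 22×15 = 2415.

2415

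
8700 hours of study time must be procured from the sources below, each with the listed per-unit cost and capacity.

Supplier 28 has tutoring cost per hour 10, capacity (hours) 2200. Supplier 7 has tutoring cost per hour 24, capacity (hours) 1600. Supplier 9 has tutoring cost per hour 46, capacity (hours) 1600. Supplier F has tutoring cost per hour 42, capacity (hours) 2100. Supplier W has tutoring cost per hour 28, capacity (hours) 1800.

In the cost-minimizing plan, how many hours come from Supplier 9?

Cheapest first:
Supplier 28 at 10: take all 2200 hours — 6500 still needed.
Supplier 7 at 24: take all 1600 hours — 4900 still needed.
Take 1800 from Supplier W at 28 — need 3100 more.
Supplier F (42): use full 2100 — 1000 hours to go.
Take 1000 from Supplier 9 at 46 to finish.

1000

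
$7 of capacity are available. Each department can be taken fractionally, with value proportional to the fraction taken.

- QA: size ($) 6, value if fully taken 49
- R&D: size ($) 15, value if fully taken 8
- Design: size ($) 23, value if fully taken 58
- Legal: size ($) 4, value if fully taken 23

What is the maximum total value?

54.75

Rank by value-to-size ratio: QA 49/6≈8.17, Legal 23/4≈5.75, Design 58/23≈2.52, R&D 8/15≈0.533.
All 6 $ of QA fit (value 49) → 1 remain.
1 $ left: a 1/4 share of Legal gives 23×1/4 = 5.75.
Total value = 54.75.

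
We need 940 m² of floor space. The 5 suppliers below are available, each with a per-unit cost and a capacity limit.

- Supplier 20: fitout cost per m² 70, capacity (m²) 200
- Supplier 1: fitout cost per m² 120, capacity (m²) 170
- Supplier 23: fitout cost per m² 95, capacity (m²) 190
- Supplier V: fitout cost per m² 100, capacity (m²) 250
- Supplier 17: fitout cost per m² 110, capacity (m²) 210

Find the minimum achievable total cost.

Use suppliers in increasing cost order.
Supplier 20 at 70: take all 200 m² → 740 still needed.
Take 190 from Supplier 23 at 95 → need 550 more.
Supplier V (100): use full 250 → 300 m² to go.
Supplier 17 (110): use full 210 → 90 m² to go.
Supplier 1 (120): take the remaining 90 → done.
Cost = 200×70 + 190×95 + 250×100 + 210×110 + 90×120 = 90950.

90950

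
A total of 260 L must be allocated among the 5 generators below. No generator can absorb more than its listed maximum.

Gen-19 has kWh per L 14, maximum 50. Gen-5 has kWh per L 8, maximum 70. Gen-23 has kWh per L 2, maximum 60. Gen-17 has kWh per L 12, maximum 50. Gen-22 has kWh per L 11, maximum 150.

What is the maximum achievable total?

3030

Rank by kWh per L: Gen-19 14 > Gen-17 12 > Gen-22 11 > Gen-5 8 > Gen-23 2.
Give Gen-19 50 to hit its cap of 50 — 210 left.
Gen-17 takes 50 to reach its cap of 50 — 160 left.
Give Gen-22 150 to hit its cap of 150 — 10 left.
Gen-5 has room for 70 but only 10 remain, so it gets 10.
Total = 14×50 + 8×10 + 12×50 + 11×150 = 3030.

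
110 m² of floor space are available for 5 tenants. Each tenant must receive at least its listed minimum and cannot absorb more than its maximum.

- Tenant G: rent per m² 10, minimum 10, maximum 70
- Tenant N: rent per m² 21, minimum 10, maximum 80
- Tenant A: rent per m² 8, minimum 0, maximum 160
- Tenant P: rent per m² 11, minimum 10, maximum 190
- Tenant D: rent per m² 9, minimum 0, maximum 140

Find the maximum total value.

2000

Meeting every minimum uses 10+10+0+10+0 = 30 m², leaving 80.
Order the tenants by rent per m²: Tenant N 21 > Tenant P 11 > Tenant G 10 > Tenant D 9 > Tenant A 8.
Tenant N takes 70 more to reach its cap of 80 → 10 left.
Only 10 left; Tenant P takes them to reach 20.
Total = 10×10 + 21×80 + 11×20 = 2000.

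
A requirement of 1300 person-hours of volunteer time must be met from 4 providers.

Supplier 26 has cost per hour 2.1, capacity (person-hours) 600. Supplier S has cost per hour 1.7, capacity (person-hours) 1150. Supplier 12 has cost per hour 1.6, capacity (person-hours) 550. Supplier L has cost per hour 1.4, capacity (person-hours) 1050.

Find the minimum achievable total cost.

Fill from the cheapest provider first.
Supplier L at 1.4: take all 1050 person-hours ; 250 still needed.
Supplier 12 at 1.6: take 250 of its 550 ; requirement met.
Supplier S, Supplier 26: unused.
Cost = 1050×1.4 + 250×1.6 = 1870.

1870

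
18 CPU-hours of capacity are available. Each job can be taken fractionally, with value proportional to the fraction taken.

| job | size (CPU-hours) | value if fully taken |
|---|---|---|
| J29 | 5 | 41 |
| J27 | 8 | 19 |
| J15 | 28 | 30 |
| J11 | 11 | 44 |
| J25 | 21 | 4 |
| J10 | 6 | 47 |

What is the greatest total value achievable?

116

Best value per unit of size first: J29 41/5≈8.2, J10 47/6≈7.83, J11 44/11≈4, J27 19/8≈2.38, J15 30/28≈1.07, J25 4/21≈0.19.
J29: take in full, 5 CPU-hours for value 41 ; 13 left.
Take all of J10 (6 CPU-hours, value 47) ; 7 CPU-hours left.
Only 7 CPU-hours remain; take 7/11 of J11 for value 44×7/11 = 28.
Total value = 116.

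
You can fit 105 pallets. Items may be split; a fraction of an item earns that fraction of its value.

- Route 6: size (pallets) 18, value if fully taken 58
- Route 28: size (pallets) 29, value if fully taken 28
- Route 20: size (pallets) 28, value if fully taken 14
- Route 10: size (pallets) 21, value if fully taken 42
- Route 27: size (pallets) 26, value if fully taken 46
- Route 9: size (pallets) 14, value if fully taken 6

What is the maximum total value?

Rank by value-to-size ratio: Route 6 58/18≈3.22, Route 10 42/21≈2, Route 27 46/26≈1.77, Route 28 28/29≈0.966, Route 20 14/28≈0.5, Route 9 6/14≈0.429.
Route 6: take in full, 18 pallets for value 58 ; 87 left.
All 21 pallets of Route 10 fit (value 42) ; 66 remain.
All 26 pallets of Route 27 fit (value 46) ; 40 remain.
All 29 pallets of Route 28 fit (value 28) ; 11 remain.
11 pallets left: a 11/28 share of Route 20 gives 14×11/28 = 5.5.
Total value = 179.5.

179.5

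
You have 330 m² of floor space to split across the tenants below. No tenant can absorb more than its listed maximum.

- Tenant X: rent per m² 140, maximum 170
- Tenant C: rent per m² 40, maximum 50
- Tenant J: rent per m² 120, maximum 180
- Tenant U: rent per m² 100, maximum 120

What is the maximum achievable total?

43000

Highest rent per m² first: Tenant X 140 > Tenant J 120 > Tenant U 100 > Tenant C 40.
Give Tenant X 170 to hit its cap of 170 — 160 left.
Tenant J: +160 (room for 180) → 160. Pool exhausted.
Total = 140×170 + 120×160 = 43000.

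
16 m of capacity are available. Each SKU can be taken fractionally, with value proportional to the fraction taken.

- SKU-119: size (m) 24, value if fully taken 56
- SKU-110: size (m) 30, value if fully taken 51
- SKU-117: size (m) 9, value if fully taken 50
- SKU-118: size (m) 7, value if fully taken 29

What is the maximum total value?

79

Sort by value density: SKU-117 50/9≈5.56, SKU-118 29/7≈4.14, SKU-119 56/24≈2.33, SKU-110 51/30≈1.7.
Take all of SKU-117 (9 m, value 50) → 7 m left.
Take all of SKU-118 (7 m, value 29) → 0 m left.
Total value = 79.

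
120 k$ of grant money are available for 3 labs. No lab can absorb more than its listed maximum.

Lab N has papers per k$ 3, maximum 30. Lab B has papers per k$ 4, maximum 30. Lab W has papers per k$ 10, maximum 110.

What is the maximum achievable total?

1140

Rank by papers per k$: Lab W 10 > Lab B 4 > Lab N 3.
Give Lab W 110 to hit its cap of 110 ; 10 left.
Only 10 left; Lab B takes them to reach 10.
Total = 4×10 + 10×110 = 1140.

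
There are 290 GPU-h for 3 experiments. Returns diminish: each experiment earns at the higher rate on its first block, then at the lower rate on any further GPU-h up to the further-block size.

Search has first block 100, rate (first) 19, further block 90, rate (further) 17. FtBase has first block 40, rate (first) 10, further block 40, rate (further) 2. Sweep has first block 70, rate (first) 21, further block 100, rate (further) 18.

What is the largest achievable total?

Order all 6 blocks by rate: Sweep/T1 21 > Search/T1 19 > Sweep/T2 18 > Search/T2 17 > FtBase/T1 10 > FtBase/T2 2.
Sweep/T1 (21): +70 ; 220 left.
Fill Search T1 block (100 at 19) ; 120 left.
Sweep/T2 (18): +100 ; 20 left.
20 remain; put them into Search T2 at 17.
Total = 21×70 + 19×100 + 18×100 + 17×20 = 5510.

5510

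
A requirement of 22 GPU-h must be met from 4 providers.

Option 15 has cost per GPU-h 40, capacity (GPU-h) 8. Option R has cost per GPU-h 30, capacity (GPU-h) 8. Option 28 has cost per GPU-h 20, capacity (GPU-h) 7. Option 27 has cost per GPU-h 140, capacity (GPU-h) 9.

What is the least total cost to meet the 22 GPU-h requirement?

660

Use providers in increasing cost order.
Option 28 (20): use full 7 — 15 GPU-h to go.
Option R at 30: take all 8 GPU-h — 7 still needed.
Option 15 at 40: take 7 of its 8 — requirement met.
Option 27: unused.
Cost = 7×20 + 8×30 + 7×40 = 660.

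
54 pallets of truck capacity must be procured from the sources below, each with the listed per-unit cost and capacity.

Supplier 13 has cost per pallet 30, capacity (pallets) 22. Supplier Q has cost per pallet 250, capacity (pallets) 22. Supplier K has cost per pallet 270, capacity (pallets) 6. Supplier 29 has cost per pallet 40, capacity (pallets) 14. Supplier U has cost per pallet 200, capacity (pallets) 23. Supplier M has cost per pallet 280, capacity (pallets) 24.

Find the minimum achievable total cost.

Fill from the cheapest source first.
Supplier 13 at 30: take all 22 pallets → 32 still needed.
Take 14 from Supplier 29 at 40 → need 18 more.
Supplier U (200): take the remaining 18 → done.
Supplier Q, Supplier K, Supplier M: unused.
Cost = 22×30 + 14×40 + 18×200 = 4820.

4820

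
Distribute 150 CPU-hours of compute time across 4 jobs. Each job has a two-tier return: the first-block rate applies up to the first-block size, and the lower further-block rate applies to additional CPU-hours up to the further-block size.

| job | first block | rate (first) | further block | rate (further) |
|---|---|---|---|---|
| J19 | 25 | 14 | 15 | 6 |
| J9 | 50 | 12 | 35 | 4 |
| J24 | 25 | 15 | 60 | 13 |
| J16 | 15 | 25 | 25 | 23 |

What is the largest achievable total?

Order all 8 blocks by rate: J16/first 25 > J16/second 23 > J24/first 15 > J19/first 14 > J24/second 13 > J9/first 12 > J19/second 6 > J9/second 4.
J16 first at 25: fill all 15 → 135 left.
J16 second at 23: fill all 25 → 110 left.
J24/first (15): +25 → 85 left.
J19/first (14): +25 → 60 left.
J24 second at 13: fill all 60 → 0 left.
Total = 25×15 + 23×25 + 15×25 + 14×25 + 13×60 = 2455.

2455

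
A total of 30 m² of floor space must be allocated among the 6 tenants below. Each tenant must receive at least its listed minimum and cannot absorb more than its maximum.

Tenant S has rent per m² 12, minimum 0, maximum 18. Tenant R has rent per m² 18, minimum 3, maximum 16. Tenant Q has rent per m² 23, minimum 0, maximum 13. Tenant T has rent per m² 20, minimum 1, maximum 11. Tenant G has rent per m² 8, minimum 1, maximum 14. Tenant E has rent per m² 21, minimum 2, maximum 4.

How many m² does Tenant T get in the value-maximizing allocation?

9

Meeting every minimum uses 0+3+0+1+1+2 = 7 m², leaving 23.
Highest rent per m² first: Tenant Q 23 > Tenant E 21 > Tenant T 20 > Tenant R 18 > Tenant S 12 > Tenant G 8.
Tenant Q: +13 to 13 (cap) — 10 left.
Tenant E takes 2 more to reach its cap of 4 — 8 left.
Only 8 left; Tenant T takes them to reach 9.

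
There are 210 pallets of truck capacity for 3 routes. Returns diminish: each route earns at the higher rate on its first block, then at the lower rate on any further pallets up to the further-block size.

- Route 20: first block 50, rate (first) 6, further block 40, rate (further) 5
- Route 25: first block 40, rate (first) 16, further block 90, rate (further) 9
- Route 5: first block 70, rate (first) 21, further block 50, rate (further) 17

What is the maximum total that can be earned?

Rank every tier by rate: Route 5/T1 21 > Route 5/T2 17 > Route 25/T1 16 > Route 25/T2 9 > Route 20/T1 6 > Route 20/T2 5.
Fill Route 5 T1 block (70 at 21) — 140 left.
Fill Route 5 T2 block (50 at 17) — 90 left.
Route 25 T1 at 16: fill all 40 — 50 left.
Route 25/T2: +50 of 90 at 9; pool empty.
Total = 21×70 + 17×50 + 16×40 + 9×50 = 3410.

3410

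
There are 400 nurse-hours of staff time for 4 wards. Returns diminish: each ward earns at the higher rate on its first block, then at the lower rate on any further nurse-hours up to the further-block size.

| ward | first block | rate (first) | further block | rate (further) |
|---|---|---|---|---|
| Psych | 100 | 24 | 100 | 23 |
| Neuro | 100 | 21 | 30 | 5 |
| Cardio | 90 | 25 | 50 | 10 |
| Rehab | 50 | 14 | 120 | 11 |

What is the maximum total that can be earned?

9190

Treat each block as its own option and order by rate: Cardio/tier1 25 > Psych/tier1 24 > Psych/tier2 23 > Neuro/tier1 21 > Rehab/tier1 14 > Rehab/tier2 11 > Cardio/tier2 10 > Neuro/tier2 5.
Cardio tier1 at 25: fill all 90 ; 310 left.
Psych tier1 at 24: fill all 100 ; 210 left.
Fill Psych tier2 block (100 at 23) ; 110 left.
Neuro tier1 at 21: fill all 100 ; 10 left.
Rehab tier1 at 14: only 10 left, fill 10.
Total = 25×90 + 24×100 + 23×100 + 21×100 + 14×10 = 9190.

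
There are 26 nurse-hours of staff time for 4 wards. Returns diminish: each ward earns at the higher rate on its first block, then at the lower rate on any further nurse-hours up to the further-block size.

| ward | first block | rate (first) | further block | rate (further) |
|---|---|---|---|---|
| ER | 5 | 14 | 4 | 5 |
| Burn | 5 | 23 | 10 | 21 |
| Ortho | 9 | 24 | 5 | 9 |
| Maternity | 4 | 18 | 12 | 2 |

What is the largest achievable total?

577

Treat each block as its own option and order by rate: Ortho/tier1 24 > Burn/tier1 23 > Burn/tier2 21 > Maternity/tier1 18 > ER/tier1 14 > Ortho/tier2 9 > ER/tier2 5 > Maternity/tier2 2.
Fill Ortho tier1 block (9 at 24) ; 17 left.
Burn/tier1 (23): +5 ; 12 left.
Burn/tier2 (21): +10 ; 2 left.
Maternity tier1 at 18: only 2 left, fill 2.
Total = 24×9 + 23×5 + 21×10 + 18×2 = 577.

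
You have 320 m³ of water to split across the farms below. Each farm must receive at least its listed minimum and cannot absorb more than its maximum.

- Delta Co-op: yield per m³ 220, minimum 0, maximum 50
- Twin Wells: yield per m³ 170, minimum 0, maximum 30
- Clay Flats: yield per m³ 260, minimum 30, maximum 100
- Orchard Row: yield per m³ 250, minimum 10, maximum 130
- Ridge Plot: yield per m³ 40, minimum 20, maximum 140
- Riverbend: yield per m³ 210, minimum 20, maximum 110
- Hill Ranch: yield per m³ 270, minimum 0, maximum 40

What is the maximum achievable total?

76500

Meeting every minimum uses 0+0+30+10+20+20+0 = 80 m³, leaving 240.
Order the farms by yield per m³: Hill Ranch 270 > Clay Flats 260 > Orchard Row 250 > Delta Co-op 220 > Riverbend 210 > Twin Wells 170 > Ridge Plot 40.
Give Hill Ranch 40 more to hit its cap of 40 — 200 left.
Clay Flats: +70 to 100 (cap) — 130 left.
Orchard Row: +120 to 130 (cap) — 10 left.
Only 10 left; Delta Co-op takes them to reach 10.
Total = 220×10 + 260×100 + 250×130 + 40×20 + 210×20 + 270×40 = 76500.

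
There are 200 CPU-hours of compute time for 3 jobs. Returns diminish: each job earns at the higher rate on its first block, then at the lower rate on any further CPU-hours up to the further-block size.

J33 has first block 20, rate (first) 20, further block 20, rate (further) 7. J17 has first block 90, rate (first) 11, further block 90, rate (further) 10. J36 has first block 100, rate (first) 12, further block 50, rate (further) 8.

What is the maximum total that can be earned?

Rank every tier by rate: J33/T1 20 > J36/T1 12 > J17/T1 11 > J17/T2 10 > J36/T2 8 > J33/T2 7.
Fill J33 T1 block (20 at 20) ; 180 left.
Fill J36 T1 block (100 at 12) ; 80 left.
J17/T1: +80 of 90 at 11; pool empty.
Total = 20×20 + 12×100 + 11×80 = 2480.

2480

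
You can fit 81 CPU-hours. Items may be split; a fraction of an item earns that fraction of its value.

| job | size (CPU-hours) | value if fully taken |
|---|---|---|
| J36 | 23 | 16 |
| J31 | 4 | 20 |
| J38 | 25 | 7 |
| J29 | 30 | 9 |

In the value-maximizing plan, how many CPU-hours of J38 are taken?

24

Sort by value density: J31 20/4≈5, J36 16/23≈0.696, J29 9/30≈0.3, J38 7/25≈0.28.
All 4 CPU-hours of J31 fit (value 20) — 77 remain.
All 23 CPU-hours of J36 fit (value 16) — 54 remain.
J29: take in full, 30 CPU-hours for value 9 — 24 left.
Fill the last 24 CPU-hours with part of J38: 24/25 of it earns 6.72.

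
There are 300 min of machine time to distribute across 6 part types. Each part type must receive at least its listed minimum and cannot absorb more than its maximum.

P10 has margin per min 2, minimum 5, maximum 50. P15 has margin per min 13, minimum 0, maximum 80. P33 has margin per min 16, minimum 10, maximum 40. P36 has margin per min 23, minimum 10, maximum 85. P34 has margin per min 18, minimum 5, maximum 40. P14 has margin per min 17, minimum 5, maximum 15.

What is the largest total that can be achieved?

4690

Meeting every minimum uses 5+0+10+10+5+5 = 35 min, leaving 265.
Order the part types by margin per min: P36 23 > P34 18 > P14 17 > P33 16 > P15 13 > P10 2.
Give P36 75 more to hit its cap of 85 — 190 left.
P34 takes 35 more to reach its cap of 40 — 155 left.
P14 takes 10 more to reach its cap of 15 — 145 left.
Give P33 30 more to hit its cap of 40 — 115 left.
Give P15 80 more to hit its cap of 80 — 35 left.
P10: +35 (room for 45) → 40. Pool exhausted.
Total = 2×40 + 13×80 + 16×40 + 23×85 + 18×40 + 17×15 = 4690.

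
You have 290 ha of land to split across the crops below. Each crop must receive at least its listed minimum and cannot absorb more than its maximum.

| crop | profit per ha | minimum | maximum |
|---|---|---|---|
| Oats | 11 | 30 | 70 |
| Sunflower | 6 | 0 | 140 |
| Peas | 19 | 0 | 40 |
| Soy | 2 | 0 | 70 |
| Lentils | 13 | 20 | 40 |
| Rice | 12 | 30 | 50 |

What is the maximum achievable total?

Meeting every minimum uses 30+0+0+0+20+30 = 80 ha, leaving 210.
Highest profit per ha first: Peas 19 > Lentils 13 > Rice 12 > Oats 11 > Sunflower 6 > Soy 2.
Give Peas 40 more to hit its cap of 40 — 170 left.
Give Lentils 20 more to hit its cap of 40 — 150 left.
Rice: +20 to 50 (cap) — 130 left.
Oats: +40 to 70 (cap) — 90 left.
Sunflower: +90 (room for 140) → 90. Pool exhausted.
Total = 11×70 + 6×90 + 19×40 + 13×40 + 12×50 = 3190.

3190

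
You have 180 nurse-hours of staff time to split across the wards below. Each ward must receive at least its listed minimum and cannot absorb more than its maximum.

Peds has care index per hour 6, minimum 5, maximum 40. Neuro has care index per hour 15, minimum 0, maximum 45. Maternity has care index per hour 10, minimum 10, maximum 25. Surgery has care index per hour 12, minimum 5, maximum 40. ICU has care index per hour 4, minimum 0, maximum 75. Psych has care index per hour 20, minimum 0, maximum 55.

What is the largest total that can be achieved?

Meeting every minimum uses 5+0+10+5+0+0 = 20 nurse-hours, leaving 160.
Order the wards by care index per hour: Psych 20 > Neuro 15 > Surgery 12 > Maternity 10 > Peds 6 > ICU 4.
Give Psych 55 more to hit its cap of 55 — 105 left.
Neuro takes 45 more to reach its cap of 45 — 60 left.
Surgery: +35 to 40 (cap) — 25 left.
Give Maternity 15 more to hit its cap of 25 — 10 left.
Peds has room for 35 more but only 10 remain, so it gets 15.
Total = 6×15 + 15×45 + 10×25 + 12×40 + 20×55 = 2595.

2595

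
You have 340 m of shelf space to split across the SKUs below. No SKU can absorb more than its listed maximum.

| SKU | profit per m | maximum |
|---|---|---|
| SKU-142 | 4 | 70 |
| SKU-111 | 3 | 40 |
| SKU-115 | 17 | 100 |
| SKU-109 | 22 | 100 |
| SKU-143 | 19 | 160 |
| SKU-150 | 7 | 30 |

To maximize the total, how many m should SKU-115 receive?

80

Highest profit per m first: SKU-109 22 > SKU-143 19 > SKU-115 17 > SKU-150 7 > SKU-142 4 > SKU-111 3.
Give SKU-109 100 to hit its cap of 100 → 240 left.
SKU-143 takes 160 to reach its cap of 160 → 80 left.
SKU-115: +80 (room for 100) → 80. Pool exhausted.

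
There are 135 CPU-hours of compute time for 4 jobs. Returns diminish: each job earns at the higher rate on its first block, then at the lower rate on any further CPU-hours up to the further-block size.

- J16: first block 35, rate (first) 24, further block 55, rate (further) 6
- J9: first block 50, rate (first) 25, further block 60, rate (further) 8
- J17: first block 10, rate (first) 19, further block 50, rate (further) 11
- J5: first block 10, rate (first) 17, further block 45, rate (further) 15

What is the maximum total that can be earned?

2900

Rank every tier by rate: J9/T1 25 > J16/T1 24 > J17/T1 19 > J5/T1 17 > J5/T2 15 > J17/T2 11 > J9/T2 8 > J16/T2 6.
Fill J9 T1 block (50 at 25) → 85 left.
J16/T1 (24): +35 → 50 left.
J17/T1 (19): +10 → 40 left.
Fill J5 T1 block (10 at 17) → 30 left.
J5 T2 at 15: only 30 left, fill 30.
Total = 25×50 + 24×35 + 19×10 + 17×10 + 15×30 = 2900.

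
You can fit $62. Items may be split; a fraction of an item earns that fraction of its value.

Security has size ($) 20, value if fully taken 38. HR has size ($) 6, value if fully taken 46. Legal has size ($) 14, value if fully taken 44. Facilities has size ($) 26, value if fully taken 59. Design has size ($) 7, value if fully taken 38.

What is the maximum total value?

Best value per unit of size first: HR 46/6≈7.67, Design 38/7≈5.43, Legal 44/14≈3.14, Facilities 59/26≈2.27, Security 38/20≈1.9.
All 6 $ of HR fit (value 46) — 56 remain.
All 7 $ of Design fit (value 38) — 49 remain.
Legal: take in full, 14 $ for value 44 — 35 left.
All 26 $ of Facilities fit (value 59) — 9 remain.
Fill the last 9 $ with part of Security: 9/20 of it earns 17.1.
Total value = 204.1.

204.1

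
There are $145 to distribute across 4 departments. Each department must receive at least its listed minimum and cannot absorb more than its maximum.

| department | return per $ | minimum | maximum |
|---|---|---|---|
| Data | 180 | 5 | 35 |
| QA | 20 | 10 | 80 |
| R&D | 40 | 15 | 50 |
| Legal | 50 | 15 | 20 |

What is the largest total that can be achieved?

Meeting every minimum uses 5+10+15+15 = 45 $, leaving 100.
Rank by return per $: Data 180 > Legal 50 > R&D 40 > QA 20.
Data: +30 to 35 (cap) — 70 left.
Legal takes 5 more to reach its cap of 20 — 65 left.
Give R&D 35 more to hit its cap of 50 — 30 left.
QA: +30 (room for 70) → 40. Pool exhausted.
Total = 180×35 + 20×40 + 40×50 + 50×20 = 10100.

10100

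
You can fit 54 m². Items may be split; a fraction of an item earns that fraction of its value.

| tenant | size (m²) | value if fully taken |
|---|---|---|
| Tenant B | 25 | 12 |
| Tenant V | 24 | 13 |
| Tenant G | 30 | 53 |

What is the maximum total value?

Sort by value density: Tenant G 53/30≈1.77, Tenant V 13/24≈0.542, Tenant B 12/25≈0.48.
All 30 m² of Tenant G fit (value 53) — 24 remain.
All 24 m² of Tenant V fit (value 13) — 0 remain.
Total value = 66.

66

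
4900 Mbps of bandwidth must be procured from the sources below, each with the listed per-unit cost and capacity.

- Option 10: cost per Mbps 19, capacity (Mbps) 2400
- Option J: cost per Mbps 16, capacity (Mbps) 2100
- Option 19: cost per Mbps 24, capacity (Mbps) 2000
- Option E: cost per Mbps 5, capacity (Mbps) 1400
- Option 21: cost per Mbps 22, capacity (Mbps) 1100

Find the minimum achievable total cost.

67200

Use sources in increasing cost order.
Take 1400 from Option E at 5 — need 3500 more.
Option J at 16: take all 2100 Mbps — 1400 still needed.
Option 10 at 19: take 1400 of its 2400 — requirement met.
Option 21, Option 19: unused.
Cost = 1400×5 + 2100×16 + 1400×19 = 67200.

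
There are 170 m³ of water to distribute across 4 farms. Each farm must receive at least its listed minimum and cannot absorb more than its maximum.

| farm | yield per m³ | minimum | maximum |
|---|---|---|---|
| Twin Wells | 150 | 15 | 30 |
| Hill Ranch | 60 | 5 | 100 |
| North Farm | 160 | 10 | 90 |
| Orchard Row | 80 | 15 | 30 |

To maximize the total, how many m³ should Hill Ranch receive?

Meeting every minimum uses 15+5+10+15 = 45 m³, leaving 125.
Order the farms by yield per m³: North Farm 160 > Twin Wells 150 > Orchard Row 80 > Hill Ranch 60.
North Farm: +80 to 90 (cap) ; 45 left.
Twin Wells: +15 to 30 (cap) ; 30 left.
Give Orchard Row 15 more to hit its cap of 30 ; 15 left.
Only 15 left; Hill Ranch takes them to reach 20.

20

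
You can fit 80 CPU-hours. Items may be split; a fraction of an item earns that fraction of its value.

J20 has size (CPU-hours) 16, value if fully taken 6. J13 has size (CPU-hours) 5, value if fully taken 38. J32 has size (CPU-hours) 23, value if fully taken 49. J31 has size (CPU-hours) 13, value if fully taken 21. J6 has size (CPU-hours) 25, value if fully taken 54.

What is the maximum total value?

167.25

Rank by value-to-size ratio: J13 38/5≈7.6, J6 54/25≈2.16, J32 49/23≈2.13, J31 21/13≈1.62, J20 6/16≈0.375.
All 5 CPU-hours of J13 fit (value 38) — 75 remain.
All 25 CPU-hours of J6 fit (value 54) — 50 remain.
All 23 CPU-hours of J32 fit (value 49) — 27 remain.
All 13 CPU-hours of J31 fit (value 21) — 14 remain.
14 CPU-hours left: a 14/16 share of J20 gives 6×14/16 = 5.25.
Total value = 167.25.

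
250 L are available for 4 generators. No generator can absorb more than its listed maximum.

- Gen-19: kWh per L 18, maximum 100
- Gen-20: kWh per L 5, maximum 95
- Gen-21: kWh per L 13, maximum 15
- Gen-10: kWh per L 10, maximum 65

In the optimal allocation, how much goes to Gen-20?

70

Rank by kWh per L: Gen-19 18 > Gen-21 13 > Gen-10 10 > Gen-20 5.
Give Gen-19 100 to hit its cap of 100 ; 150 left.
Gen-21 takes 15 to reach its cap of 15 ; 135 left.
Give Gen-10 65 to hit its cap of 65 ; 70 left.
Only 70 left; Gen-20 takes them to reach 70.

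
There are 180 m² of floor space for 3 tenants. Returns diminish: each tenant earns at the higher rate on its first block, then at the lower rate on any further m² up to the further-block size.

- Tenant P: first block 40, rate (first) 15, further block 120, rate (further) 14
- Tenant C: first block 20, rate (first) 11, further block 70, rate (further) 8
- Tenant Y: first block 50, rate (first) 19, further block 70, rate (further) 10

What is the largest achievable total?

Rank every tier by rate: Tenant Y/T1 19 > Tenant P/T1 15 > Tenant P/T2 14 > Tenant C/T1 11 > Tenant Y/T2 10 > Tenant C/T2 8.
Tenant Y T1 at 19: fill all 50 ; 130 left.
Tenant P/T1 (15): +40 ; 90 left.
Tenant P/T2: +90 of 120 at 14; pool empty.
Total = 19×50 + 15×40 + 14×90 = 2810.

2810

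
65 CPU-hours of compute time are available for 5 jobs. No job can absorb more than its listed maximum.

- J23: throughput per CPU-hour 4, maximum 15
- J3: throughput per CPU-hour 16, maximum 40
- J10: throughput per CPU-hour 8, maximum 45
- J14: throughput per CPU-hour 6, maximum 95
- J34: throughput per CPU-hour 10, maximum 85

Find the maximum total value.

890

Highest throughput per CPU-hour first: J3 16 > J34 10 > J10 8 > J14 6 > J23 4.
Give J3 40 to hit its cap of 40 → 25 left.
Only 25 left; J34 takes them to reach 25.
Total = 16×40 + 10×25 = 890.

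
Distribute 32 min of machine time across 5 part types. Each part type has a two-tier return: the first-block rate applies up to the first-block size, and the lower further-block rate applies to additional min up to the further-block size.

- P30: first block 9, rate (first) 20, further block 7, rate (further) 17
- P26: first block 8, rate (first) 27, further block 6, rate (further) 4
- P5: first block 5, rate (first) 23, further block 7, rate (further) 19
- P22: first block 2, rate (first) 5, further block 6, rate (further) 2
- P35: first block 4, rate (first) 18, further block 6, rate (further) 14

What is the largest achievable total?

Treat each block as its own option and order by rate: P26/first 27 > P5/first 23 > P30/first 20 > P5/second 19 > P35/first 18 > P30/second 17 > P35/second 14 > P22/first 5 > P26/second 4 > P22/second 2.
P26/first (27): +8 → 24 left.
P5/first (23): +5 → 19 left.
P30 first at 20: fill all 9 → 10 left.
P5 second at 19: fill all 7 → 3 left.
P35/first: +3 of 4 at 18; pool empty.
Total = 27×8 + 23×5 + 20×9 + 19×7 + 18×3 = 698.

698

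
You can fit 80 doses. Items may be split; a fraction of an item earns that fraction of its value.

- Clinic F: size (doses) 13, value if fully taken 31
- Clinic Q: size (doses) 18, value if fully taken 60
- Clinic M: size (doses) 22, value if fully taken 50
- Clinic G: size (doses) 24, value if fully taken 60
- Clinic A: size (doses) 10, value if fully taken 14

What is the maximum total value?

Rank by value-to-size ratio: Clinic Q 60/18≈3.33, Clinic G 60/24≈2.5, Clinic F 31/13≈2.38, Clinic M 50/22≈2.27, Clinic A 14/10≈1.4.
All 18 doses of Clinic Q fit (value 60) ; 62 remain.
All 24 doses of Clinic G fit (value 60) ; 38 remain.
All 13 doses of Clinic F fit (value 31) ; 25 remain.
All 22 doses of Clinic M fit (value 50) ; 3 remain.
Only 3 doses remain; take 3/10 of Clinic A for value 14×3/10 = 4.2.
Total value = 205.2.

205.2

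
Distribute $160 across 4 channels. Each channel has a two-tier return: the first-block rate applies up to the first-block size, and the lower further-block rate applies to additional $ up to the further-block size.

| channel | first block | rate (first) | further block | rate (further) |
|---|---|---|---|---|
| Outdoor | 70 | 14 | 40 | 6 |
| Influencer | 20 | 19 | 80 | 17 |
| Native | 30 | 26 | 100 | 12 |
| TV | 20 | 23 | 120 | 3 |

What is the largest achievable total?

Treat each block as its own option and order by rate: Native/tier1 26 > TV/tier1 23 > Influencer/tier1 19 > Influencer/tier2 17 > Outdoor/tier1 14 > Native/tier2 12 > Outdoor/tier2 6 > TV/tier2 3.
Native/tier1 (26): +30 → 130 left.
Fill TV tier1 block (20 at 23) → 110 left.
Fill Influencer tier1 block (20 at 19) → 90 left.
Fill Influencer tier2 block (80 at 17) → 10 left.
Outdoor/tier1: +10 of 70 at 14; pool empty.
Total = 26×30 + 23×20 + 19×20 + 17×80 + 14×10 = 3120.

3120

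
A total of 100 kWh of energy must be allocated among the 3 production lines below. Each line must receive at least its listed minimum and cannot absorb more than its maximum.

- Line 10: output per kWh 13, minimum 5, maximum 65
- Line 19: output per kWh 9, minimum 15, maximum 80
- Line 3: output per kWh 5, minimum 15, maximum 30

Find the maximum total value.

1100

Meeting every minimum uses 5+15+15 = 35 kWh, leaving 65.
Highest output per kWh first: Line 10 13 > Line 19 9 > Line 3 5.
Line 10 takes 60 more to reach its cap of 65 ; 5 left.
Only 5 left; Line 19 takes them to reach 20.
Total = 13×65 + 9×20 + 5×15 = 1100.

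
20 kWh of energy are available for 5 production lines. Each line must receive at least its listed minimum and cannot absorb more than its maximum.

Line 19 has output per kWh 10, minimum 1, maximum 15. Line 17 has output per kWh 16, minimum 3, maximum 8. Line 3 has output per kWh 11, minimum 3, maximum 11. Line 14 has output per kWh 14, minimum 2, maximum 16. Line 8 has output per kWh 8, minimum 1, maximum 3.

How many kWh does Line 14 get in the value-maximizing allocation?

Meeting every minimum uses 1+3+3+2+1 = 10 kWh, leaving 10.
Rank by output per kWh: Line 17 16 > Line 14 14 > Line 3 11 > Line 19 10 > Line 8 8.
Line 17: +5 to 8 (cap) ; 5 left.
Line 14 has room for 14 more but only 5 remain, so it gets 7.

7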